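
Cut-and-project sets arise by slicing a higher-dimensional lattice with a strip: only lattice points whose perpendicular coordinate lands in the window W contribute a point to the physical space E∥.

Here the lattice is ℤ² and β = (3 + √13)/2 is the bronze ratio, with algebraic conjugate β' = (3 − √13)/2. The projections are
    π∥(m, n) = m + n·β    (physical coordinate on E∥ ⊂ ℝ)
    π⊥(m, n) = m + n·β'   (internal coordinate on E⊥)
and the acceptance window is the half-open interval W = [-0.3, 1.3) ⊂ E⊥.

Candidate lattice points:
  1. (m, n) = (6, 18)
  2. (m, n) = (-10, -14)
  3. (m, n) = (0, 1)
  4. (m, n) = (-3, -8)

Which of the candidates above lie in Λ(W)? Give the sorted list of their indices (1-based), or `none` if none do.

1

β' = (3−√13)/2 ≈ -0.302776.
candidate 1: (m,n)=(6,18) → π∥ = 6+18·β ≈ 65.449961, π⊥ = 6+18·β' ≈ 0.550039 ∈ [-0.3, 1.3) ⇒ IN Λ
candidate 2: (m,n)=(-10,-14) → π∥ = -10-14·β ≈ -56.238859, π⊥ = -10-14·β' ≈ -5.761141 ∉ [-0.3, 1.3) ⇒ out
candidate 3: (m,n)=(0,1) → π∥ = 0+1·β ≈ 3.302776, π⊥ = 0+1·β' ≈ -0.302776 ∉ [-0.3, 1.3) ⇒ out
candidate 4: (m,n)=(-3,-8) → π∥ = -3-8·β ≈ -29.422205, π⊥ = -3-8·β' ≈ -0.577795 ∉ [-0.3, 1.3) ⇒ out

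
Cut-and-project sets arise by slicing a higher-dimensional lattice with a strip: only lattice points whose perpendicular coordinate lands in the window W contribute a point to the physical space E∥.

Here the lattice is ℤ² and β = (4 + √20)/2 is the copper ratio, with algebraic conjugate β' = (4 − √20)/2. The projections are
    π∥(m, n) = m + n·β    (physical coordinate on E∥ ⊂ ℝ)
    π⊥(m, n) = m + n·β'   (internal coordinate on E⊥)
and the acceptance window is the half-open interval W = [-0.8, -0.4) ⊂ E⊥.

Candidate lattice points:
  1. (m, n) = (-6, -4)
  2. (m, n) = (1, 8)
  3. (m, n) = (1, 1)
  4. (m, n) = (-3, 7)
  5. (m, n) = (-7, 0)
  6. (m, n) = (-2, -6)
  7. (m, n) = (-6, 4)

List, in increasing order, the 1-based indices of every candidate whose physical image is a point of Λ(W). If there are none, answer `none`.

6

β' = (4−√20)/2 ≈ -0.23607.
candidate 1: (m,n)=(-6,-4) → π∥ = -6-4·β ≈ -22.94427, π⊥ = -6-4·β' ≈ -5.05573 ∉ [-0.8, -0.4) ⇒ out
candidate 2: (m,n)=(1,8) → π∥ = 1+8·β ≈ 34.88854, π⊥ = 1+8·β' ≈ -0.88854 ∉ [-0.8, -0.4) ⇒ out
candidate 3: (m,n)=(1,1) → π∥ = 1+1·β ≈ 5.23607, π⊥ = 1+1·β' ≈ 0.76393 ∉ [-0.8, -0.4) ⇒ out
candidate 4: (m,n)=(-3,7) → π∥ = -3+7·β ≈ 26.65248, π⊥ = -3+7·β' ≈ -4.65248 ∉ [-0.8, -0.4) ⇒ out
candidate 5: (m,n)=(-7,0) → π∥ = -7+0·β ≈ -7.00000, π⊥ = -7+0·β' ≈ -7.00000 ∉ [-0.8, -0.4) ⇒ out
candidate 6: (m,n)=(-2,-6) → π∥ = -2-6·β ≈ -27.41641, π⊥ = -2-6·β' ≈ -0.58359 ∈ [-0.8, -0.4) ⇒ IN Λ
candidate 7: (m,n)=(-6,4) → π∥ = -6+4·β ≈ 10.94427, π⊥ = -6+4·β' ≈ -6.94427 ∉ [-0.8, -0.4) ⇒ out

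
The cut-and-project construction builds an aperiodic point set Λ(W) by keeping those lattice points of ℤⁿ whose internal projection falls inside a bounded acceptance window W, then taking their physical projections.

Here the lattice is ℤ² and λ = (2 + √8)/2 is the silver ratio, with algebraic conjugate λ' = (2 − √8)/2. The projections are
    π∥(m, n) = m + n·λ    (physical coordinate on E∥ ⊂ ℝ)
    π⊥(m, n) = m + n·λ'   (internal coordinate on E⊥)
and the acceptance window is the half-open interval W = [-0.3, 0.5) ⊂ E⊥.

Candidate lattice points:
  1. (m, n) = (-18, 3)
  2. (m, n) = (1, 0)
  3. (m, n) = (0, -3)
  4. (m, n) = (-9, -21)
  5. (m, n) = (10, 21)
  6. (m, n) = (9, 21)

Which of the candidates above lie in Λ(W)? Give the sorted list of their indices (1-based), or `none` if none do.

Numerically λ ≈ 2.414214 and λ' = −1/λ ≈ -0.414214.
#1 (-18,3): internal coord -18 + (3)·λ' = -19.242641; -19.242641 ∉ [-0.3, 0.5) → out
#2 (1,0): internal coord 1 + (0)·λ' = +1.000000; +1.000000 ∉ [-0.3, 0.5) → out
#3 (0,-3): internal coord 0 + (-3)·λ' = +1.242641; +1.242641 ∉ [-0.3, 0.5) → out
#4 (-9,-21): internal coord -9 + (-21)·λ' = -0.301515; -0.301515 ∉ [-0.3, 0.5) → out
#5 (10,21): internal coord 10 + (21)·λ' = +1.301515; +1.301515 ∉ [-0.3, 0.5) → out
#6 (9,21): internal coord 9 + (21)·λ' = +0.301515; +0.301515 ∈ [-0.3, 0.5) → IN Λ

6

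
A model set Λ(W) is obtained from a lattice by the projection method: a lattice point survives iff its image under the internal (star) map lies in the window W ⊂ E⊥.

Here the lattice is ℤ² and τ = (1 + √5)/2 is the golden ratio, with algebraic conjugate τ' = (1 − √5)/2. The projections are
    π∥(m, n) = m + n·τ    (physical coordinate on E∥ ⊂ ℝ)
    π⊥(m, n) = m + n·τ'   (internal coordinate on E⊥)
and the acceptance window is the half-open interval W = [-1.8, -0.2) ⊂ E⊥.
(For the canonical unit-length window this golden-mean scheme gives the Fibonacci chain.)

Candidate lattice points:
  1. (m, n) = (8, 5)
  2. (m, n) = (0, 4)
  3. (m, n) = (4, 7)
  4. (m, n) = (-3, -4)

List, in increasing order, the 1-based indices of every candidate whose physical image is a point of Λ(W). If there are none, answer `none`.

Compute τ' = (1−√5)/2 = -0.6180, so π⊥(m,n) = m -0.6180·n.
#1 (8,5): internal coord 8 + (5)·τ' = +4.9098; +4.9098 ∉ [-1.8, -0.2) → out
#2 (0,4): internal coord 0 + (4)·τ' = -2.4721; -2.4721 ∉ [-1.8, -0.2) → out
#3 (4,7): internal coord 4 + (7)·τ' = -0.3262; -0.3262 ∈ [-1.8, -0.2) → IN Λ
#4 (-3,-4): internal coord -3 + (-4)·τ' = -0.5279; -0.5279 ∈ [-1.8, -0.2) → IN Λ

3, 4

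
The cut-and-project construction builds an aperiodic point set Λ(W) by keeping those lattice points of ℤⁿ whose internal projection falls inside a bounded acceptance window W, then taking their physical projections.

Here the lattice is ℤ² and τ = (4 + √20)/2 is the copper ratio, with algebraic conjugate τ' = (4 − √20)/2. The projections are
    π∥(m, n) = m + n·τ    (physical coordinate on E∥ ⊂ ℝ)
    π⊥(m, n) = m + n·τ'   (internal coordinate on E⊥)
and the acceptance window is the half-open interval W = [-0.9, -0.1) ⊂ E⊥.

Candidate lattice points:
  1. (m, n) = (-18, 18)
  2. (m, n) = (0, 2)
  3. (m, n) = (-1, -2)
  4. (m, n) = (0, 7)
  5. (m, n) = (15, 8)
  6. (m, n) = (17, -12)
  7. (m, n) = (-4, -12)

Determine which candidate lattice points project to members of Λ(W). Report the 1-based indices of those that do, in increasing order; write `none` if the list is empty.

2, 3

Compute τ' = (4−√20)/2 = -0.236068, so π⊥(m,n) = m -0.236068·n.
[1] lift (-18,18): star map gives -22.249224; window check -0.9 ≤ -22.249224 < -0.1 is false → out
[2] lift (0,2): star map gives -0.472136; window check -0.9 ≤ -0.472136 < -0.1 is true → IN Λ
[3] lift (-1,-2): star map gives -0.527864; window check -0.9 ≤ -0.527864 < -0.1 is true → IN Λ
[4] lift (0,7): star map gives -1.652476; window check -0.9 ≤ -1.652476 < -0.1 is false → out
[5] lift (15,8): star map gives 13.111456; window check -0.9 ≤ 13.111456 < -0.1 is false → out
[6] lift (17,-12): star map gives 19.832816; window check -0.9 ≤ 19.832816 < -0.1 is false → out
[7] lift (-4,-12): star map gives -1.167184; window check -0.9 ≤ -1.167184 < -0.1 is false → out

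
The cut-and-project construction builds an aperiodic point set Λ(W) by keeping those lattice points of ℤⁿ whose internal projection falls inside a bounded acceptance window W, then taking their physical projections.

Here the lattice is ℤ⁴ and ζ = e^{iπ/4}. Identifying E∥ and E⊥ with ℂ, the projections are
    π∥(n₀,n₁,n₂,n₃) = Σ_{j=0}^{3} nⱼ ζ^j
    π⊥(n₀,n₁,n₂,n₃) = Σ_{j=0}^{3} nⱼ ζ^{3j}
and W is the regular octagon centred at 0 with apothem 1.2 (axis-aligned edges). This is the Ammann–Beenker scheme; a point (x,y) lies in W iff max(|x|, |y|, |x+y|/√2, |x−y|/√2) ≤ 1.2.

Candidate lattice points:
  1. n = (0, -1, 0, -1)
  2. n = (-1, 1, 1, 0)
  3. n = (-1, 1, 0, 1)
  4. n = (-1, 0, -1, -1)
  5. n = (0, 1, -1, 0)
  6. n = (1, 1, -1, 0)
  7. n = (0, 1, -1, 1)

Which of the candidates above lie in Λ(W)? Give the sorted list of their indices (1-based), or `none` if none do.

π⊥(n) = n₀ + n₁ζ³ + n₂ζ⁶ + n₃ζ⁹ where ζ = e^{iπ/4}.
#1 (0, -1, 0, -1): internal (0.0000, -1.4142); octagon support 1.4142 vs apothem 1.2 → ∉ W
#2 (-1, 1, 1, 0): internal (-1.7071, -0.2929); octagon support 1.7071 vs apothem 1.2 → ∉ W
#3 (-1, 1, 0, 1): internal (-1.0000, 1.4142); octagon support 1.7071 vs apothem 1.2 → ∉ W
#4 (-1, 0, -1, -1): internal (-1.7071, 0.2929); octagon support 1.7071 vs apothem 1.2 → ∉ W
#5 (0, 1, -1, 0): internal (-0.7071, 1.7071); octagon support 1.7071 vs apothem 1.2 → ∉ W
#6 (1, 1, -1, 0): internal (0.2929, 1.7071); octagon support 1.7071 vs apothem 1.2 → ∉ W
#7 (0, 1, -1, 1): internal (0.0000, 2.4142); octagon support 2.4142 vs apothem 1.2 → ∉ W

none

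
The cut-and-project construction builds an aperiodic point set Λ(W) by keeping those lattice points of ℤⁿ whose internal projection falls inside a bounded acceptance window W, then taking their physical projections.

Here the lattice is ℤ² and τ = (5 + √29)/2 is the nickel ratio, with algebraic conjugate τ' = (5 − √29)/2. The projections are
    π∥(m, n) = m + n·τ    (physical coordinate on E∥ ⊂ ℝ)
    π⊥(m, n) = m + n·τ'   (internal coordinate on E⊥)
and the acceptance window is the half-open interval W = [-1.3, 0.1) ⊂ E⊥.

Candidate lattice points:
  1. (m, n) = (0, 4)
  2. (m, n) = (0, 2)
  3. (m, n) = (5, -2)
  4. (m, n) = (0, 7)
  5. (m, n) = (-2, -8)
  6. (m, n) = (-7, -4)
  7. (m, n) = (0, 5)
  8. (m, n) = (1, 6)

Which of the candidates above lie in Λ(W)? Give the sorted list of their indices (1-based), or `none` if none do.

1, 2, 5, 7, 8

τ' = (5−√29)/2 ≈ -0.19258.
[1] lift (0,4): star map gives -0.77033; window check -1.3 ≤ -0.77033 < 0.1 is true → IN Λ
[2] lift (0,2): star map gives -0.38516; window check -1.3 ≤ -0.38516 < 0.1 is true → IN Λ
[3] lift (5,-2): star map gives 5.38516; window check -1.3 ≤ 5.38516 < 0.1 is false → out
[4] lift (0,7): star map gives -1.34808; window check -1.3 ≤ -1.34808 < 0.1 is false → out
[5] lift (-2,-8): star map gives -0.45934; window check -1.3 ≤ -0.45934 < 0.1 is true → IN Λ
[6] lift (-7,-4): star map gives -6.22967; window check -1.3 ≤ -6.22967 < 0.1 is false → out
[7] lift (0,5): star map gives -0.96291; window check -1.3 ≤ -0.96291 < 0.1 is true → IN Λ
[8] lift (1,6): star map gives -0.15549; window check -1.3 ≤ -0.15549 < 0.1 is true → IN Λ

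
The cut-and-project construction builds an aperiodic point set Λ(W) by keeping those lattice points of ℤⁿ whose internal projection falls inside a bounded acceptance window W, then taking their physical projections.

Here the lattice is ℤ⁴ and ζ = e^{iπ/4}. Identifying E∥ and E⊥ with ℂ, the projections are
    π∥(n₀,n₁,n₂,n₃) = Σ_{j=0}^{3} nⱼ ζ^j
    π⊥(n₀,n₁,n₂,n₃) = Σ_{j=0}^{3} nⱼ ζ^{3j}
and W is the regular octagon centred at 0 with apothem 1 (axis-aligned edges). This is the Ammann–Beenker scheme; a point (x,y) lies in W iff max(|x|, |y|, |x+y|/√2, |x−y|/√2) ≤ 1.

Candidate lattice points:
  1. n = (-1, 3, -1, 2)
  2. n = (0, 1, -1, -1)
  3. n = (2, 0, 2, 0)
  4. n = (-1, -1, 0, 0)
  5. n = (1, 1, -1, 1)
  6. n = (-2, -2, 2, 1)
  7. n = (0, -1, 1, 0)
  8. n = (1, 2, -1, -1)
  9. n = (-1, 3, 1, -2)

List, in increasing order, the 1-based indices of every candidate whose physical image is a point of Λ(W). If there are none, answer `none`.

4

With ζ = e^{iπ/4} the internal vectors are ζ^0,ζ^3,ζ^6,ζ^9.
candidate 1: n = (-1, 3, -1, 2) → π⊥ ≈ (-1.70711, +4.53553); max(|x|,|y|,|x±y|/√2) = 4.53553 > 1 ⇒ ∉ W
candidate 2: n = (0, 1, -1, -1) → π⊥ ≈ (-1.41421, +1.00000); max(|x|,|y|,|x±y|/√2) = 1.70711 > 1 ⇒ ∉ W
candidate 3: n = (2, 0, 2, 0) → π⊥ ≈ (+2.00000, -2.00000); max(|x|,|y|,|x±y|/√2) = 2.82843 > 1 ⇒ ∉ W
candidate 4: n = (-1, -1, 0, 0) → π⊥ ≈ (-0.29289, -0.70711); max(|x|,|y|,|x±y|/√2) = 0.70711 ≤ 1 ⇒ ∈ W
candidate 5: n = (1, 1, -1, 1) → π⊥ ≈ (+1.00000, +2.41421); max(|x|,|y|,|x±y|/√2) = 2.41421 > 1 ⇒ ∉ W
candidate 6: n = (-2, -2, 2, 1) → π⊥ ≈ (+0.12132, -2.70711); max(|x|,|y|,|x±y|/√2) = 2.70711 > 1 ⇒ ∉ W
candidate 7: n = (0, -1, 1, 0) → π⊥ ≈ (+0.70711, -1.70711); max(|x|,|y|,|x±y|/√2) = 1.70711 > 1 ⇒ ∉ W
candidate 8: n = (1, 2, -1, -1) → π⊥ ≈ (-1.12132, +1.70711); max(|x|,|y|,|x±y|/√2) = 2.00000 > 1 ⇒ ∉ W
candidate 9: n = (-1, 3, 1, -2) → π⊥ ≈ (-4.53553, -0.29289); max(|x|,|y|,|x±y|/√2) = 4.53553 > 1 ⇒ ∉ W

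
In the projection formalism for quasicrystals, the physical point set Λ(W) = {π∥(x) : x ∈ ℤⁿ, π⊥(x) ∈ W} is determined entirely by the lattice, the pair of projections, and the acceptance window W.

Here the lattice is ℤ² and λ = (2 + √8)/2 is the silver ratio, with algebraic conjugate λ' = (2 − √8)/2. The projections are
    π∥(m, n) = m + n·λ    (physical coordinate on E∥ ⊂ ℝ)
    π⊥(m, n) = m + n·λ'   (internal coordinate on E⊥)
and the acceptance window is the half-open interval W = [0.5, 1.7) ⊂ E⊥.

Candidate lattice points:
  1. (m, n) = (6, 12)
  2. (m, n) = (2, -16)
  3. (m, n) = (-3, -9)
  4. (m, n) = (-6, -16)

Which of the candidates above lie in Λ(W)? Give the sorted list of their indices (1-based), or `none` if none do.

1, 3, 4

Numerically λ ≈ 2.41421 and λ' = −1/λ ≈ -0.41421.
#1 (6,12): internal coord 6 + (12)·λ' = +1.02944; +1.02944 ∈ [0.5, 1.7) → IN Λ
#2 (2,-16): internal coord 2 + (-16)·λ' = +8.62742; +8.62742 ∉ [0.5, 1.7) → out
#3 (-3,-9): internal coord -3 + (-9)·λ' = +0.72792; +0.72792 ∈ [0.5, 1.7) → IN Λ
#4 (-6,-16): internal coord -6 + (-16)·λ' = +0.62742; +0.62742 ∈ [0.5, 1.7) → IN Λ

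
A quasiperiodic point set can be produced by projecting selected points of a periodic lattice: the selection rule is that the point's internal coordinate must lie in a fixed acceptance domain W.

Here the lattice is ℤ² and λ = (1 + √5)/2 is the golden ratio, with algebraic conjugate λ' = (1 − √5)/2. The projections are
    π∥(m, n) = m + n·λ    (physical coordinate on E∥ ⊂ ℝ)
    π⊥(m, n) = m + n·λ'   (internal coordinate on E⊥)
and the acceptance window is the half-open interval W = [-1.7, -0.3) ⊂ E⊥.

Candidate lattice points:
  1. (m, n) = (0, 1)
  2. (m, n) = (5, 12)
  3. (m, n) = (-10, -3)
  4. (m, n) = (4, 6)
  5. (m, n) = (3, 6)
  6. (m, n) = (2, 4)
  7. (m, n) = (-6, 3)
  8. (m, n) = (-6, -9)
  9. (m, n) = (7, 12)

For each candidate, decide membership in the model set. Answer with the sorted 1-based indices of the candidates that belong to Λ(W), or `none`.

1, 5, 6, 8, 9

Numerically λ ≈ 1.618034 and λ' = −1/λ ≈ -0.618034.
[1] lift (0,1): star map gives -0.618034; window check -1.7 ≤ -0.618034 < -0.3 is true → IN Λ
[2] lift (5,12): star map gives -2.416408; window check -1.7 ≤ -2.416408 < -0.3 is false → out
[3] lift (-10,-3): star map gives -8.145898; window check -1.7 ≤ -8.145898 < -0.3 is false → out
[4] lift (4,6): star map gives 0.291796; window check -1.7 ≤ 0.291796 < -0.3 is false → out
[5] lift (3,6): star map gives -0.708204; window check -1.7 ≤ -0.708204 < -0.3 is true → IN Λ
[6] lift (2,4): star map gives -0.472136; window check -1.7 ≤ -0.472136 < -0.3 is true → IN Λ
[7] lift (-6,3): star map gives -7.854102; window check -1.7 ≤ -7.854102 < -0.3 is false → out
[8] lift (-6,-9): star map gives -0.437694; window check -1.7 ≤ -0.437694 < -0.3 is true → IN Λ
[9] lift (7,12): star map gives -0.416408; window check -1.7 ≤ -0.416408 < -0.3 is true → IN Λ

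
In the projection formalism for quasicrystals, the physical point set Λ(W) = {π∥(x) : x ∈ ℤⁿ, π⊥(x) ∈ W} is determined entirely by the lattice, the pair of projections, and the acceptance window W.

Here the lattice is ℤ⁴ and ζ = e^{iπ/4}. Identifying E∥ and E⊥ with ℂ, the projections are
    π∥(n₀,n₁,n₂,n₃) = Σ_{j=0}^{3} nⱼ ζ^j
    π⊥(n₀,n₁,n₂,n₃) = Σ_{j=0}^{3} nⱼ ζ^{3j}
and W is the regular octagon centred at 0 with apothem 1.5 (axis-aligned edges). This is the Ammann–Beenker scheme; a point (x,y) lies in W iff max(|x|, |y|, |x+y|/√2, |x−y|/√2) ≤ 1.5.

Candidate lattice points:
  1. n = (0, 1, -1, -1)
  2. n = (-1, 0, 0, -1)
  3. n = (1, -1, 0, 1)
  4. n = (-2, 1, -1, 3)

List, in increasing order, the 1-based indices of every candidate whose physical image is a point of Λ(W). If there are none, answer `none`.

none

Internal map: ζ^{3j} for j=0..3 gives (1,0), (−√2/2,√2/2), (0,−1), (√2/2,√2/2).
candidate 1: n = (0, 1, -1, -1) → π⊥ ≈ (-1.4142, +1.0000); max(|x|,|y|,|x±y|/√2) = 1.7071 > 1.5 ⇒ ∉ W
candidate 2: n = (-1, 0, 0, -1) → π⊥ ≈ (-1.7071, -0.7071); max(|x|,|y|,|x±y|/√2) = 1.7071 > 1.5 ⇒ ∉ W
candidate 3: n = (1, -1, 0, 1) → π⊥ ≈ (+2.4142, +0.0000); max(|x|,|y|,|x±y|/√2) = 2.4142 > 1.5 ⇒ ∉ W
candidate 4: n = (-2, 1, -1, 3) → π⊥ ≈ (-0.5858, +3.8284); max(|x|,|y|,|x±y|/√2) = 3.8284 > 1.5 ⇒ ∉ W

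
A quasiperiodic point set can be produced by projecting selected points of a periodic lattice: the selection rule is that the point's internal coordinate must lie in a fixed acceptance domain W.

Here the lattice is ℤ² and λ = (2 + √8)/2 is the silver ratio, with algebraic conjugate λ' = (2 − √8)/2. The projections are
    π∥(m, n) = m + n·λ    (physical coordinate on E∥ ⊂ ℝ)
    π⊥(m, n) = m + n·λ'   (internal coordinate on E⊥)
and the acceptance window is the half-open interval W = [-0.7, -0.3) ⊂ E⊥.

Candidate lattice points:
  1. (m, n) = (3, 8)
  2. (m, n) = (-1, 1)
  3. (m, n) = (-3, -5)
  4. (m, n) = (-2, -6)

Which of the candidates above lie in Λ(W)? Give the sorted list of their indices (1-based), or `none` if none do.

λ' = (2−√8)/2 ≈ -0.41421.
[1] lift (3,8): star map gives -0.31371; window check -0.7 ≤ -0.31371 < -0.3 is true → IN Λ
[2] lift (-1,1): star map gives -1.41421; window check -0.7 ≤ -1.41421 < -0.3 is false → out
[3] lift (-3,-5): star map gives -0.92893; window check -0.7 ≤ -0.92893 < -0.3 is false → out
[4] lift (-2,-6): star map gives 0.48528; window check -0.7 ≤ 0.48528 < -0.3 is false → out

1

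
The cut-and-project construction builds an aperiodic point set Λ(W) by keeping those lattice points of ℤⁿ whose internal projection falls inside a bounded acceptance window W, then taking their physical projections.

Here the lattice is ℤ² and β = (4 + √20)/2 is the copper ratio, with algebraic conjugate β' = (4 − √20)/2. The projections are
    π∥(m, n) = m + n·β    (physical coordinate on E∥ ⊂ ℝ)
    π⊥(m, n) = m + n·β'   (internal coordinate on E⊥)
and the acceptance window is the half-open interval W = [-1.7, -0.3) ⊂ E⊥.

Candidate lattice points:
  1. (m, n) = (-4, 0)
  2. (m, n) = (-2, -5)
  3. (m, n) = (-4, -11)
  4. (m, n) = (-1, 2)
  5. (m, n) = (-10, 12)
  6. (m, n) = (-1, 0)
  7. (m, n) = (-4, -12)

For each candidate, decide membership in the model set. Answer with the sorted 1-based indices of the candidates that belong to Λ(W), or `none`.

β' = (4−√20)/2 ≈ -0.2361.
#1 (-4,0): internal coord -4 + (0)·β' = -4.0000; -4.0000 ∉ [-1.7, -0.3) → out
#2 (-2,-5): internal coord -2 + (-5)·β' = -0.8197; -0.8197 ∈ [-1.7, -0.3) → IN Λ
#3 (-4,-11): internal coord -4 + (-11)·β' = -1.4033; -1.4033 ∈ [-1.7, -0.3) → IN Λ
#4 (-1,2): internal coord -1 + (2)·β' = -1.4721; -1.4721 ∈ [-1.7, -0.3) → IN Λ
#5 (-10,12): internal coord -10 + (12)·β' = -12.8328; -12.8328 ∉ [-1.7, -0.3) → out
#6 (-1,0): internal coord -1 + (0)·β' = -1.0000; -1.0000 ∈ [-1.7, -0.3) → IN Λ
#7 (-4,-12): internal coord -4 + (-12)·β' = -1.1672; -1.1672 ∈ [-1.7, -0.3) → IN Λ

2, 3, 4, 6, 7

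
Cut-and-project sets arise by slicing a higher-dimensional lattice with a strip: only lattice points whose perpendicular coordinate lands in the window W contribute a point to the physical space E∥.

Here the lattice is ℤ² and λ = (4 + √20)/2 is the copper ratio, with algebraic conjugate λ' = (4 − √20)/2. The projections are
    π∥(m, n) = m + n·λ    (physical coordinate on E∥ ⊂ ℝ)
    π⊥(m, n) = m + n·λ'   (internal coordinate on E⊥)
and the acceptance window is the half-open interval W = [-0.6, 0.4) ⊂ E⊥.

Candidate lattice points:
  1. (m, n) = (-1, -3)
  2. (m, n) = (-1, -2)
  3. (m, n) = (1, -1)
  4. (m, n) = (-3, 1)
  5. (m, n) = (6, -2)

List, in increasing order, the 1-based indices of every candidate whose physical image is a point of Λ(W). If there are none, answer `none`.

Compute λ' = (4−√20)/2 = -0.2361, so π⊥(m,n) = m -0.2361·n.
#1 (-1,-3): internal coord -1 + (-3)·λ' = -0.2918; -0.2918 ∈ [-0.6, 0.4) → IN Λ
#2 (-1,-2): internal coord -1 + (-2)·λ' = -0.5279; -0.5279 ∈ [-0.6, 0.4) → IN Λ
#3 (1,-1): internal coord 1 + (-1)·λ' = +1.2361; +1.2361 ∉ [-0.6, 0.4) → out
#4 (-3,1): internal coord -3 + (1)·λ' = -3.2361; -3.2361 ∉ [-0.6, 0.4) → out
#5 (6,-2): internal coord 6 + (-2)·λ' = +6.4721; +6.4721 ∉ [-0.6, 0.4) → out

1, 2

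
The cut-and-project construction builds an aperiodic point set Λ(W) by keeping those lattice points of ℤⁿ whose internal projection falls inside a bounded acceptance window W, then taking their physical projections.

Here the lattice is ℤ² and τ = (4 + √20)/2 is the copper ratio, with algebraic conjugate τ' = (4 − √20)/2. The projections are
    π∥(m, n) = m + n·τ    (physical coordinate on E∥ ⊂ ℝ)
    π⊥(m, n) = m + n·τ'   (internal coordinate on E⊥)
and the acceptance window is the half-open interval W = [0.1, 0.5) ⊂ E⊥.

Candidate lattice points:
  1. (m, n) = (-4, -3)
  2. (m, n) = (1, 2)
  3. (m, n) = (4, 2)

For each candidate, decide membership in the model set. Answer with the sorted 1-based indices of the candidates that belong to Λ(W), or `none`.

Numerically τ ≈ 4.2361 and τ' = −1/τ ≈ -0.2361.
#1 (-4,-3): internal coord -4 + (-3)·τ' = -3.2918; -3.2918 ∉ [0.1, 0.5) → out
#2 (1,2): internal coord 1 + (2)·τ' = +0.5279; +0.5279 ∉ [0.1, 0.5) → out
#3 (4,2): internal coord 4 + (2)·τ' = +3.5279; +3.5279 ∉ [0.1, 0.5) → out

none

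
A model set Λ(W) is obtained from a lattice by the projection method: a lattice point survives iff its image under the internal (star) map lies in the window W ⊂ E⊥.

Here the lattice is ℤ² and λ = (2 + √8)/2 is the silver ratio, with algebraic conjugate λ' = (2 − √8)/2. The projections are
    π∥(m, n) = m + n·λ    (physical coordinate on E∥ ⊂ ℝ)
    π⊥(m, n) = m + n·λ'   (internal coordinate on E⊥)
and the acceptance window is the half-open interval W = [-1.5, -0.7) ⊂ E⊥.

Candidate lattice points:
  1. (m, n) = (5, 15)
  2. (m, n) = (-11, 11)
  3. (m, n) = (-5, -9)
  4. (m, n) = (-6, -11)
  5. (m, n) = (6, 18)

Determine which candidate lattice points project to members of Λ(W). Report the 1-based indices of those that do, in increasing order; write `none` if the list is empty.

1, 3, 4, 5

λ' = (2−√8)/2 ≈ -0.414214.
candidate 1: (m,n)=(5,15) → π∥ = 5+15·λ ≈ 41.213203, π⊥ = 5+15·λ' ≈ -1.213203 ∈ [-1.5, -0.7) ⇒ IN Λ
candidate 2: (m,n)=(-11,11) → π∥ = -11+11·λ ≈ 15.556349, π⊥ = -11+11·λ' ≈ -15.556349 ∉ [-1.5, -0.7) ⇒ out
candidate 3: (m,n)=(-5,-9) → π∥ = -5-9·λ ≈ -26.727922, π⊥ = -5-9·λ' ≈ -1.272078 ∈ [-1.5, -0.7) ⇒ IN Λ
candidate 4: (m,n)=(-6,-11) → π∥ = -6-11·λ ≈ -32.556349, π⊥ = -6-11·λ' ≈ -1.443651 ∈ [-1.5, -0.7) ⇒ IN Λ
candidate 5: (m,n)=(6,18) → π∥ = 6+18·λ ≈ 49.455844, π⊥ = 6+18·λ' ≈ -1.455844 ∈ [-1.5, -0.7) ⇒ IN Λ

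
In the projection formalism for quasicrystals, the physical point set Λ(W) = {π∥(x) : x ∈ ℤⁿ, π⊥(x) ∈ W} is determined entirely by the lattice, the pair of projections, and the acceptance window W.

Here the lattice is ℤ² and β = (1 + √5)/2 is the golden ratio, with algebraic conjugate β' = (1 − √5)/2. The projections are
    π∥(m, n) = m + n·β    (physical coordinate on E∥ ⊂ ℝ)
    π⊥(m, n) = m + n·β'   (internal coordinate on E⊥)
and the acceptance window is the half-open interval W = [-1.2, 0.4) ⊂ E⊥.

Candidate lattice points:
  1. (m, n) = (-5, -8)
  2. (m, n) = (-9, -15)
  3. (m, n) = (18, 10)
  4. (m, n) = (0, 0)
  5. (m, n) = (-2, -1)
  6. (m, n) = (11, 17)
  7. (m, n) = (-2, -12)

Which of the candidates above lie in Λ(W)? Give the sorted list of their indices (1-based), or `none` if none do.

1, 2, 4

Numerically β ≈ 1.61803 and β' = −1/β ≈ -0.61803.
[1] lift (-5,-8): star map gives -0.05573; window check -1.2 ≤ -0.05573 < 0.4 is true → IN Λ
[2] lift (-9,-15): star map gives 0.27051; window check -1.2 ≤ 0.27051 < 0.4 is true → IN Λ
[3] lift (18,10): star map gives 11.81966; window check -1.2 ≤ 11.81966 < 0.4 is false → out
[4] lift (0,0): star map gives 0.00000; window check -1.2 ≤ 0.00000 < 0.4 is true → IN Λ
[5] lift (-2,-1): star map gives -1.38197; window check -1.2 ≤ -1.38197 < 0.4 is false → out
[6] lift (11,17): star map gives 0.49342; window check -1.2 ≤ 0.49342 < 0.4 is false → out
[7] lift (-2,-12): star map gives 5.41641; window check -1.2 ≤ 5.41641 < 0.4 is false → out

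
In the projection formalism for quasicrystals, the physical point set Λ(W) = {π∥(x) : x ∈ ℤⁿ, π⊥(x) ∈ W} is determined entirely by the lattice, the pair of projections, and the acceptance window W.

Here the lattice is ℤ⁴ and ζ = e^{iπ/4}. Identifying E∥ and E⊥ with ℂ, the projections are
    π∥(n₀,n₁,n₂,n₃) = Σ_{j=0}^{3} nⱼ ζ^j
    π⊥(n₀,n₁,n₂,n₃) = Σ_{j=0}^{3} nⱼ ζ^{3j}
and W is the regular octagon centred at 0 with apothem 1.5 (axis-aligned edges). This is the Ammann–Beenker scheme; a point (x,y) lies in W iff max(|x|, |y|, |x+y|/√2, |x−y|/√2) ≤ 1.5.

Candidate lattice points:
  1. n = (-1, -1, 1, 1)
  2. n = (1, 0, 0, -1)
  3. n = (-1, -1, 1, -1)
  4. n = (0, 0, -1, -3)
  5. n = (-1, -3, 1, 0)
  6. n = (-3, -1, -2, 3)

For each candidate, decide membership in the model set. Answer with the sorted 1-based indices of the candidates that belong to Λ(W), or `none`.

1, 2

Internal map: ζ^{3j} for j=0..3 gives (1,0), (−√2/2,√2/2), (0,−1), (√2/2,√2/2).
candidate 1: n = (-1, -1, 1, 1) → π⊥ ≈ (+0.4142, -1.0000); max(|x|,|y|,|x±y|/√2) = 1.0000 ≤ 1.5 ⇒ ∈ W
candidate 2: n = (1, 0, 0, -1) → π⊥ ≈ (+0.2929, -0.7071); max(|x|,|y|,|x±y|/√2) = 0.7071 ≤ 1.5 ⇒ ∈ W
candidate 3: n = (-1, -1, 1, -1) → π⊥ ≈ (-1.0000, -2.4142); max(|x|,|y|,|x±y|/√2) = 2.4142 > 1.5 ⇒ ∉ W
candidate 4: n = (0, 0, -1, -3) → π⊥ ≈ (-2.1213, -1.1213); max(|x|,|y|,|x±y|/√2) = 2.2929 > 1.5 ⇒ ∉ W
candidate 5: n = (-1, -3, 1, 0) → π⊥ ≈ (+1.1213, -3.1213); max(|x|,|y|,|x±y|/√2) = 3.1213 > 1.5 ⇒ ∉ W
candidate 6: n = (-3, -1, -2, 3) → π⊥ ≈ (-0.1716, +3.4142); max(|x|,|y|,|x±y|/√2) = 3.4142 > 1.5 ⇒ ∉ W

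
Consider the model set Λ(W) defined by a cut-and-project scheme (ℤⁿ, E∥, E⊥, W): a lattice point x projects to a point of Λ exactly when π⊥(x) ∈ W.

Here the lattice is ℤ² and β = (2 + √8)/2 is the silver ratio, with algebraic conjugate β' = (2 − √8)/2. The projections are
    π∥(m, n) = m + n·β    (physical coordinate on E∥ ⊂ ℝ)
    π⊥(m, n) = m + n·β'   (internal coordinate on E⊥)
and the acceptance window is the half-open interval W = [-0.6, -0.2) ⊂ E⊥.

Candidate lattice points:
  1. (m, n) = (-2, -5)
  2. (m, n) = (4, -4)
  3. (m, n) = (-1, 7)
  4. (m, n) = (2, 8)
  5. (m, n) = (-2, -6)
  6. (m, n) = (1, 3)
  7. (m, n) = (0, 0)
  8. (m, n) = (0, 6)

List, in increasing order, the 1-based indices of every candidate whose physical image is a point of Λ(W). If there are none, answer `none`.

β' = (2−√8)/2 ≈ -0.4142.
[1] lift (-2,-5): star map gives 0.0711; window check -0.6 ≤ 0.0711 < -0.2 is false → out
[2] lift (4,-4): star map gives 5.6569; window check -0.6 ≤ 5.6569 < -0.2 is false → out
[3] lift (-1,7): star map gives -3.8995; window check -0.6 ≤ -3.8995 < -0.2 is false → out
[4] lift (2,8): star map gives -1.3137; window check -0.6 ≤ -1.3137 < -0.2 is false → out
[5] lift (-2,-6): star map gives 0.4853; window check -0.6 ≤ 0.4853 < -0.2 is false → out
[6] lift (1,3): star map gives -0.2426; window check -0.6 ≤ -0.2426 < -0.2 is true → IN Λ
[7] lift (0,0): star map gives 0.0000; window check -0.6 ≤ 0.0000 < -0.2 is false → out
[8] lift (0,6): star map gives -2.4853; window check -0.6 ≤ -2.4853 < -0.2 is false → out

6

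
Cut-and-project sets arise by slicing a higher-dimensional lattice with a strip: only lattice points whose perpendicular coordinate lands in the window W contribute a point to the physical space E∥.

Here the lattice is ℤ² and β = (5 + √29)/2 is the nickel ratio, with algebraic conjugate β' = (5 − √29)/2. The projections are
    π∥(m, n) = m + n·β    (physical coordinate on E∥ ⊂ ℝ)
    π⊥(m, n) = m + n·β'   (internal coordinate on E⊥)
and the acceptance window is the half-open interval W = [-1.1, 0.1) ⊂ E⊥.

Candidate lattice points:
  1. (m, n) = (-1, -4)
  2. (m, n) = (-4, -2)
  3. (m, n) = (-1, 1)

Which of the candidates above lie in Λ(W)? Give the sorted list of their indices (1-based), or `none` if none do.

1

Compute β' = (5−√29)/2 = -0.19258, so π⊥(m,n) = m -0.19258·n.
candidate 1: (m,n)=(-1,-4) → π∥ = -1-4·β ≈ -21.77033, π⊥ = -1-4·β' ≈ -0.22967 ∈ [-1.1, 0.1) ⇒ IN Λ
candidate 2: (m,n)=(-4,-2) → π∥ = -4-2·β ≈ -14.38516, π⊥ = -4-2·β' ≈ -3.61484 ∉ [-1.1, 0.1) ⇒ out
candidate 3: (m,n)=(-1,1) → π∥ = -1+1·β ≈ 4.19258, π⊥ = -1+1·β' ≈ -1.19258 ∉ [-1.1, 0.1) ⇒ out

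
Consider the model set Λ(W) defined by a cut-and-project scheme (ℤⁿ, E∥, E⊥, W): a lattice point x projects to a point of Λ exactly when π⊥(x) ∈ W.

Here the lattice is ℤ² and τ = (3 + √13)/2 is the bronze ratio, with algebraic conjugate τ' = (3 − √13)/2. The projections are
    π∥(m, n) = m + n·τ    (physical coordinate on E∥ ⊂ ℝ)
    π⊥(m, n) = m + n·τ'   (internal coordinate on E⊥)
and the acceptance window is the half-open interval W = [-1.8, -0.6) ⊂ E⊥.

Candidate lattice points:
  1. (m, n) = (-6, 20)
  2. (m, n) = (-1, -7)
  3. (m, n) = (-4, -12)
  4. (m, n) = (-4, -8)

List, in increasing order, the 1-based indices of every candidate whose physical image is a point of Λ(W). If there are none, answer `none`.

τ' = (3−√13)/2 ≈ -0.302776.
candidate 1: (m,n)=(-6,20) → π∥ = -6+20·τ ≈ 60.055513, π⊥ = -6+20·τ' ≈ -12.055513 ∉ [-1.8, -0.6) ⇒ out
candidate 2: (m,n)=(-1,-7) → π∥ = -1-7·τ ≈ -24.119429, π⊥ = -1-7·τ' ≈ 1.119429 ∉ [-1.8, -0.6) ⇒ out
candidate 3: (m,n)=(-4,-12) → π∥ = -4-12·τ ≈ -43.633308, π⊥ = -4-12·τ' ≈ -0.366692 ∉ [-1.8, -0.6) ⇒ out
candidate 4: (m,n)=(-4,-8) → π∥ = -4-8·τ ≈ -30.422205, π⊥ = -4-8·τ' ≈ -1.577795 ∈ [-1.8, -0.6) ⇒ IN Λ

4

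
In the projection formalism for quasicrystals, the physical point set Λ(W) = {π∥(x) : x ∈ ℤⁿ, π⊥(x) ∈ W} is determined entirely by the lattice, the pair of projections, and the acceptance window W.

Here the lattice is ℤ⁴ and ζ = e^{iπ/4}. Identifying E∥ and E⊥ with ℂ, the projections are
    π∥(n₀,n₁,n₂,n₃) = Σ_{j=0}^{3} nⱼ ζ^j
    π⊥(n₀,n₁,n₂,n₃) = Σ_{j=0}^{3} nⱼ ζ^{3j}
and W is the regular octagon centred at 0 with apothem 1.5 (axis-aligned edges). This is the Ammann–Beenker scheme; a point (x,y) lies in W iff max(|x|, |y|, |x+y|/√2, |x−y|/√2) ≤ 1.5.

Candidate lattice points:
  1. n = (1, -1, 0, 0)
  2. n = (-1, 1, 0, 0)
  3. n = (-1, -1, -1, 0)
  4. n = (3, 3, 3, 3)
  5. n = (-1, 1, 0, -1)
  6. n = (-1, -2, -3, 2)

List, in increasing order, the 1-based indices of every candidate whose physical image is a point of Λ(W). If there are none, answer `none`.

3

π⊥(n) = n₀ + n₁ζ³ + n₂ζ⁶ + n₃ζ⁹ where ζ = e^{iπ/4}.
candidate 1: n = (1, -1, 0, 0) → π⊥ ≈ (+1.70711, -0.70711); max(|x|,|y|,|x±y|/√2) = 1.70711 > 1.5 ⇒ ∉ W
candidate 2: n = (-1, 1, 0, 0) → π⊥ ≈ (-1.70711, +0.70711); max(|x|,|y|,|x±y|/√2) = 1.70711 > 1.5 ⇒ ∉ W
candidate 3: n = (-1, -1, -1, 0) → π⊥ ≈ (-0.29289, +0.29289); max(|x|,|y|,|x±y|/√2) = 0.41421 ≤ 1.5 ⇒ ∈ W
candidate 4: n = (3, 3, 3, 3) → π⊥ ≈ (+3.00000, +1.24264); max(|x|,|y|,|x±y|/√2) = 3.00000 > 1.5 ⇒ ∉ W
candidate 5: n = (-1, 1, 0, -1) → π⊥ ≈ (-2.41421, +0.00000); max(|x|,|y|,|x±y|/√2) = 2.41421 > 1.5 ⇒ ∉ W
candidate 6: n = (-1, -2, -3, 2) → π⊥ ≈ (+1.82843, +3.00000); max(|x|,|y|,|x±y|/√2) = 3.41421 > 1.5 ⇒ ∉ W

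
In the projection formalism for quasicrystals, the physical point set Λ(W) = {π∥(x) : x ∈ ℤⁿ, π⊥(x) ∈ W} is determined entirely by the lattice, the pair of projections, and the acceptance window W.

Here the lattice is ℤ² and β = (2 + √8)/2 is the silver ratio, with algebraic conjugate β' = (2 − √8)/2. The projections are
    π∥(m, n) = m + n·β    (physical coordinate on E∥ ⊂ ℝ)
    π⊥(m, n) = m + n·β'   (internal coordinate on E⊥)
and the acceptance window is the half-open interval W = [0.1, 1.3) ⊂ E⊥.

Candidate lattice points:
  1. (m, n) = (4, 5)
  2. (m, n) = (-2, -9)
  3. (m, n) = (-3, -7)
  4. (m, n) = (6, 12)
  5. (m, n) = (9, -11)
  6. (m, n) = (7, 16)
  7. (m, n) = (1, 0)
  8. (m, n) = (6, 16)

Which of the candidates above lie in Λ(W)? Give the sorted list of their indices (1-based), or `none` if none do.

4, 6, 7

β' = (2−√8)/2 ≈ -0.4142.
candidate 1: (m,n)=(4,5) → π∥ = 4+5·β ≈ 16.0711, π⊥ = 4+5·β' ≈ 1.9289 ∉ [0.1, 1.3) ⇒ out
candidate 2: (m,n)=(-2,-9) → π∥ = -2-9·β ≈ -23.7279, π⊥ = -2-9·β' ≈ 1.7279 ∉ [0.1, 1.3) ⇒ out
candidate 3: (m,n)=(-3,-7) → π∥ = -3-7·β ≈ -19.8995, π⊥ = -3-7·β' ≈ -0.1005 ∉ [0.1, 1.3) ⇒ out
candidate 4: (m,n)=(6,12) → π∥ = 6+12·β ≈ 34.9706, π⊥ = 6+12·β' ≈ 1.0294 ∈ [0.1, 1.3) ⇒ IN Λ
candidate 5: (m,n)=(9,-11) → π∥ = 9-11·β ≈ -17.5563, π⊥ = 9-11·β' ≈ 13.5563 ∉ [0.1, 1.3) ⇒ out
candidate 6: (m,n)=(7,16) → π∥ = 7+16·β ≈ 45.6274, π⊥ = 7+16·β' ≈ 0.3726 ∈ [0.1, 1.3) ⇒ IN Λ
candidate 7: (m,n)=(1,0) → π∥ = 1+0·β ≈ 1.0000, π⊥ = 1+0·β' ≈ 1.0000 ∈ [0.1, 1.3) ⇒ IN Λ
candidate 8: (m,n)=(6,16) → π∥ = 6+16·β ≈ 44.6274, π⊥ = 6+16·β' ≈ -0.6274 ∉ [0.1, 1.3) ⇒ out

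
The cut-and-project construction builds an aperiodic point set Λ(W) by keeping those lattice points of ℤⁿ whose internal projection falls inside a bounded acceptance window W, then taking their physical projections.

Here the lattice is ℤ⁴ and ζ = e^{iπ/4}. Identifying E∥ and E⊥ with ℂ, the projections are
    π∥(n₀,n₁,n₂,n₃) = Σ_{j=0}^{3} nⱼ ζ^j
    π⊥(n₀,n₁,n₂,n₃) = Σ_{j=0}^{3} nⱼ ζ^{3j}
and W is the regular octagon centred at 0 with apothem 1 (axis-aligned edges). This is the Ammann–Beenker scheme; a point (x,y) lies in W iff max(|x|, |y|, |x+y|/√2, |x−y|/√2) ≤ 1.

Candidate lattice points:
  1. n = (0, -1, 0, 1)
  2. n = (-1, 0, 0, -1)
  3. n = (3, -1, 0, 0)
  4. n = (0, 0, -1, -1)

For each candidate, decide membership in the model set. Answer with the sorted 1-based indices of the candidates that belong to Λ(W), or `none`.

4

With ζ = e^{iπ/4} the internal vectors are ζ^0,ζ^3,ζ^6,ζ^9.
#1 (0, -1, 0, 1): internal (1.414214, 0.000000); octagon support 1.414214 vs apothem 1 → ∉ W
#2 (-1, 0, 0, -1): internal (-1.707107, -0.707107); octagon support 1.707107 vs apothem 1 → ∉ W
#3 (3, -1, 0, 0): internal (3.707107, -0.707107); octagon support 3.707107 vs apothem 1 → ∉ W
#4 (0, 0, -1, -1): internal (-0.707107, 0.292893); octagon support 0.707107 vs apothem 1 → ∈ W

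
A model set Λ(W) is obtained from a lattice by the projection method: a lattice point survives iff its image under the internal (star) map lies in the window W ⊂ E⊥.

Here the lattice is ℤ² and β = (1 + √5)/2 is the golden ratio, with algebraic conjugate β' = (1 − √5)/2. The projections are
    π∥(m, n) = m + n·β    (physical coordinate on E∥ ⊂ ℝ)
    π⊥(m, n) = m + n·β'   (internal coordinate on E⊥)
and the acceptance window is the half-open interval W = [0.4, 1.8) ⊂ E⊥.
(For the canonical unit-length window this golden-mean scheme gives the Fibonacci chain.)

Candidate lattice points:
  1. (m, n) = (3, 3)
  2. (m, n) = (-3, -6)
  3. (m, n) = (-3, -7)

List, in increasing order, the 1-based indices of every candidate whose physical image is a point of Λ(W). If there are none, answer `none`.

β' = (1−√5)/2 ≈ -0.6180.
candidate 1: (m,n)=(3,3) → π∥ = 3+3·β ≈ 7.8541, π⊥ = 3+3·β' ≈ 1.1459 ∈ [0.4, 1.8) ⇒ IN Λ
candidate 2: (m,n)=(-3,-6) → π∥ = -3-6·β ≈ -12.7082, π⊥ = -3-6·β' ≈ 0.7082 ∈ [0.4, 1.8) ⇒ IN Λ
candidate 3: (m,n)=(-3,-7) → π∥ = -3-7·β ≈ -14.3262, π⊥ = -3-7·β' ≈ 1.3262 ∈ [0.4, 1.8) ⇒ IN Λ

1, 2, 3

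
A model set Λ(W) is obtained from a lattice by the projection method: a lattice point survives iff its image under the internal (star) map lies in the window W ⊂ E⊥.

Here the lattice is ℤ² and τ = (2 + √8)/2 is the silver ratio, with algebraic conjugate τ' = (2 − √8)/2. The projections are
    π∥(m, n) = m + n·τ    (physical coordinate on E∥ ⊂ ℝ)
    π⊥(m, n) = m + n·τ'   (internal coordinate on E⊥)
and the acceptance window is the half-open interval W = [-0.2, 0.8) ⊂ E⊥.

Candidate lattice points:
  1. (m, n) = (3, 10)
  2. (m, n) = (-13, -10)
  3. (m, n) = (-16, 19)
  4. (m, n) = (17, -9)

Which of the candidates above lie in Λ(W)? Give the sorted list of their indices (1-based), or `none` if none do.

τ' = (2−√8)/2 ≈ -0.414214.
#1 (3,10): internal coord 3 + (10)·τ' = -1.142136; -1.142136 ∉ [-0.2, 0.8) → out
#2 (-13,-10): internal coord -13 + (-10)·τ' = -8.857864; -8.857864 ∉ [-0.2, 0.8) → out
#3 (-16,19): internal coord -16 + (19)·τ' = -23.870058; -23.870058 ∉ [-0.2, 0.8) → out
#4 (17,-9): internal coord 17 + (-9)·τ' = +20.727922; +20.727922 ∉ [-0.2, 0.8) → out

none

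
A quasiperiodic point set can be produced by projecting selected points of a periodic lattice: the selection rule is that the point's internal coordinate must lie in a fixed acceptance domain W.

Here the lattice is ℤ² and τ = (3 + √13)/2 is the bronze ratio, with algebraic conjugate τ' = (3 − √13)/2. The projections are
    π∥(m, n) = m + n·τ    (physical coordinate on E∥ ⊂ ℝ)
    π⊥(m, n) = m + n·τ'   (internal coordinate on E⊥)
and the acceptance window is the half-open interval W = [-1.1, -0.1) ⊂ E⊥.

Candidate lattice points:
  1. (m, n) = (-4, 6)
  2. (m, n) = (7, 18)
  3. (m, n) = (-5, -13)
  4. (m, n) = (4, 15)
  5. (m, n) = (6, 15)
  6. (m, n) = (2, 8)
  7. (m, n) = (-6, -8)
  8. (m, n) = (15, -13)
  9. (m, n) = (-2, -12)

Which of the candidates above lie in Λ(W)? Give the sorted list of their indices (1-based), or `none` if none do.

3, 4, 6

τ' = (3−√13)/2 ≈ -0.302776.
#1 (-4,6): internal coord -4 + (6)·τ' = -5.816654; -5.816654 ∉ [-1.1, -0.1) → out
#2 (7,18): internal coord 7 + (18)·τ' = +1.550039; +1.550039 ∉ [-1.1, -0.1) → out
#3 (-5,-13): internal coord -5 + (-13)·τ' = -1.063917; -1.063917 ∈ [-1.1, -0.1) → IN Λ
#4 (4,15): internal coord 4 + (15)·τ' = -0.541635; -0.541635 ∈ [-1.1, -0.1) → IN Λ
#5 (6,15): internal coord 6 + (15)·τ' = +1.458365; +1.458365 ∉ [-1.1, -0.1) → out
#6 (2,8): internal coord 2 + (8)·τ' = -0.422205; -0.422205 ∈ [-1.1, -0.1) → IN Λ
#7 (-6,-8): internal coord -6 + (-8)·τ' = -3.577795; -3.577795 ∉ [-1.1, -0.1) → out
#8 (15,-13): internal coord 15 + (-13)·τ' = +18.936083; +18.936083 ∉ [-1.1, -0.1) → out
#9 (-2,-12): internal coord -2 + (-12)·τ' = +1.633308; +1.633308 ∉ [-1.1, -0.1) → out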